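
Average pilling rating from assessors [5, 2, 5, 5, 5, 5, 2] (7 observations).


Formula: Mean = sum / count
Sum = 5 + 2 + 5 + 5 + 5 + 5 + 2 = 29
Mean = 29 / 7 = 4.1

4.1


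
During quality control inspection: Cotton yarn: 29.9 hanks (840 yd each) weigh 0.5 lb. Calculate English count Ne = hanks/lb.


Formula: Ne = hanks / mass_lb
Substituting: Ne = 29.9 / 0.5
Ne = 59.8

59.8 Ne


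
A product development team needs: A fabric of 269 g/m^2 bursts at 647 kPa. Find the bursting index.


Formula: Bursting Index = Bursting Strength / Fabric GSM
BI = 647 kPa / 269 g/m^2
BI = 2.405 kPa/(g/m^2)

2.405 kPa/(g/m^2)


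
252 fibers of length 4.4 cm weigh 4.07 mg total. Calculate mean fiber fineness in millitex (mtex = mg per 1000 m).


Formula: fineness (mtex) = mass (mg) / total length (km) = (mass_mg / total_length_m) * 1000
Step 1: Convert fiber length: 4.4 cm = 0.044 m
Step 2: Total fiber length = 252 * 0.044 = 11.088 m
Step 3: Linear density = 4.07 mg / 11.088 m = 0.3671 mg/m
Step 4: fineness = 0.3671 * 1000 = 367.1 mtex

367.1 mtex


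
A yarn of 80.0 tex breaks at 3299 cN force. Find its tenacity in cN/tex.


Formula: Tenacity = Breaking force / Linear density
Tenacity = 3299 cN / 80.0 tex
Tenacity = 41.24 cN/tex

41.24 cN/tex


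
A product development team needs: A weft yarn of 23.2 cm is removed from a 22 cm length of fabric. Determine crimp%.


Formula: Crimp% = ((L_yarn - L_fabric) / L_fabric) * 100
Step 1: Extension = 23.2 - 22 = 1.2 cm
Step 2: Crimp% = (1.2 / 22) * 100
Step 3: Crimp% = 0.054545 * 100 = 5.4545% ≈ 5.5%

5.5%


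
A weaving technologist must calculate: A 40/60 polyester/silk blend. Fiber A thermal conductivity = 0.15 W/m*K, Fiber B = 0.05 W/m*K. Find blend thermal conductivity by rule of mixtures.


Formula: Blend property = (fraction_A * property_A) + (fraction_B * property_B)
Step 1: Contribution A = 40/100 * 0.15 W/m*K = 0.06 W/m*K
Step 2: Contribution B = 60/100 * 0.05 W/m*K = 0.03 W/m*K
Step 3: Blend thermal conductivity = 0.06 + 0.03 = 0.09 W/m*K

0.09 W/m*K


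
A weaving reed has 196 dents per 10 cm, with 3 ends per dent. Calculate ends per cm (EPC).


Formula: EPC = (dents per 10 cm * ends per dent) / 10
Step 1: Total ends per 10 cm = 196 * 3 = 588
Step 2: EPC = 588 / 10 = 58.8 ends/cm

58.8 ends/cm


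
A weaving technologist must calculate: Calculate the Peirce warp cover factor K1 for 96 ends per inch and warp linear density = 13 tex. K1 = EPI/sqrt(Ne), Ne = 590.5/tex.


Formula: K1 = EPI / sqrt(Ne), with Ne = 590.5 / tex_warp
Step 1: Ne = 590.5 / 13 = 45.423
Step 2: sqrt(Ne) = sqrt(45.423) = 6.7397
Step 3: K1 = 96 / 6.7397 = 14.2

14.2


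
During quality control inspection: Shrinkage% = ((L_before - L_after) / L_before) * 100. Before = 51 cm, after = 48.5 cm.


Formula: Shrinkage% = ((L_before - L_after) / L_before) * 100
Step 1: Shrinkage = 51 - 48.5 = 2.5 cm
Step 2: Shrinkage% = (2.5 / 51) * 100
Step 3: Shrinkage% = 0.04902 * 100 = 4.902% ≈ 4.9%

4.9%


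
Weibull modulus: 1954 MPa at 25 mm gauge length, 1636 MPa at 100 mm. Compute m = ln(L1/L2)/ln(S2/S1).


Formula: m = ln(L1/L2) / ln(S2/S1)
Step 1: ln(L1/L2) = ln(25/100) = -1.38629
Step 2: S2/S1 = 1636/1954 = 0.83726
Step 3: ln(S2/S1) = ln(0.83726) = -0.17762
Step 4: m = -1.38629 / -0.17762 = 7.80

7.80 (Weibull m)


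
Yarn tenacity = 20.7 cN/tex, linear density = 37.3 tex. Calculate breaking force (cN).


Formula: Breaking force = Tenacity * Linear density
F = 20.7 cN/tex * 37.3 tex
F = 772.11 cN

772.11 cN


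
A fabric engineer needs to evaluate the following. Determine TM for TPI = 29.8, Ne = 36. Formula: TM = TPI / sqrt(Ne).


Formula: TM = TPI / sqrt(Ne)
Step 1: sqrt(Ne) = sqrt(36) = 6
Step 2: TM = 29.8 / 6 = 4.97

4.97 TM


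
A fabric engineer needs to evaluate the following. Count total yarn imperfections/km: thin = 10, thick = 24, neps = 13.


Formula: Total = thin places + thick places + neps
Total = 10 + 24 + 13
Total = 47 imperfections/km

47 imperfections/km


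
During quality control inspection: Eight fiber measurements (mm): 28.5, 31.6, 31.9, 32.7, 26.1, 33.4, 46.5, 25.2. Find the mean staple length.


Formula: Mean = sum of lengths / count
Sum = 28.5 + 31.6 + 31.9 + 32.7 + 26.1 + 33.4 + 46.5 + 25.2
Sum = 255.9 mm
Mean = 255.9 / 8 = 31.99 mm

31.99 mm


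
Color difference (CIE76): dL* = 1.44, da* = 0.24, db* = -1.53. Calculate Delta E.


Formula: Delta E = sqrt(dL*^2 + da*^2 + db*^2)
Step 1: dL*^2 = 1.44^2 = 2.0736
Step 2: da*^2 = 0.24^2 = 0.0576
Step 3: db*^2 = (-1.53)^2 = 2.3409
Step 4: Sum = 2.0736 + 0.0576 + 2.3409 = 4.4721
Step 5: Delta E = sqrt(4.4721) = 2.11

2.11 Delta E


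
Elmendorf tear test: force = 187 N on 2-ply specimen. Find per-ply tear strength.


Formula: Per-ply strength = Total force / Number of plies
Per-ply = 187 N / 2
Per-ply = 93.5 N

93.5 N


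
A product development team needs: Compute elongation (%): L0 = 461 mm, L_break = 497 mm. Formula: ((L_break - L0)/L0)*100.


Formula: Elongation (%) = ((L_break - L0) / L0) * 100
Step 1: Extension = 497 - 461 = 36 mm
Step 2: Elongation = (36 / 461) * 100
Step 3: Elongation = 0.078091 * 100 = 7.8091% ≈ 7.8%

7.8%


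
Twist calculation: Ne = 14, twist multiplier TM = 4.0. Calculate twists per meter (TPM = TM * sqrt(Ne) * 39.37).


Formula: TPM = TM * sqrt(Ne) * 39.37
Step 1: sqrt(Ne) = sqrt(14) = 3.7417
Step 2: TM * sqrt(Ne) = 4.0 * 3.7417 = 14.9668
Step 3: TPM = 14.9668 * 39.37 = 589 twists/m

589 twists/m


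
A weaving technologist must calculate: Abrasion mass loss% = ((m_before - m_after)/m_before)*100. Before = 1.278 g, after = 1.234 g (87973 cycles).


Formula: Mass loss% = ((m_before - m_after) / m_before) * 100
Step 1: Mass loss = 1.278 - 1.234 = 0.044 g
Step 2: Ratio = 0.044 / 1.278 = 0.0344288
Step 3: Mass loss% = 0.0344288 * 100 = 3.44288% ≈ 3.44%

3.44%


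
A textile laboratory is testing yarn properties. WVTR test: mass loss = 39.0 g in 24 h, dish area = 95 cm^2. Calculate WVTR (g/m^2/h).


Formula: WVTR = mass_loss / (area * time)
Step 1: Convert area: 95 cm^2 = 0.0095 m^2
Step 2: WVTR = 39.0 g / (0.0095 m^2 * 24 h)
Step 3: WVTR = 39.0 / 0.228 = 171.1 g/m^2/h

171.1 g/m^2/h


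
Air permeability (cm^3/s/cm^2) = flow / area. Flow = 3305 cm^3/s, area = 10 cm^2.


Formula: Air Permeability = Airflow / Test Area
AP = 3305 cm^3/s / 10 cm^2
AP = 330.5 cm^3/s/cm^2

330.5 cm^3/s/cm^2


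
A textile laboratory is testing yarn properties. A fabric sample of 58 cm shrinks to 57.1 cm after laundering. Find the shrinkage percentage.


Formula: Shrinkage% = ((L_before - L_after) / L_before) * 100
Step 1: Shrinkage = 58 - 57.1 = 0.9 cm
Step 2: Shrinkage% = (0.9 / 58) * 100
Step 3: Shrinkage% = 0.015517 * 100 = 1.5517% ≈ 1.6%

1.6%


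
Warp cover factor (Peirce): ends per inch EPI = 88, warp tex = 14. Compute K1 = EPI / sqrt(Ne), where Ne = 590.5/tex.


Formula: K1 = EPI / sqrt(Ne), with Ne = 590.5 / tex_warp
Step 1: Ne = 590.5 / 14 = 42.179
Step 2: sqrt(Ne) = sqrt(42.179) = 6.4945
Step 3: K1 = 88 / 6.4945 = 13.5

13.5


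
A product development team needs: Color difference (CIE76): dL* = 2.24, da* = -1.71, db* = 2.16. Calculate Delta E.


Formula: Delta E = sqrt(dL*^2 + da*^2 + db*^2)
Step 1: dL*^2 = 2.24^2 = 5.0176
Step 2: da*^2 = (-1.71)^2 = 2.9241
Step 3: db*^2 = 2.16^2 = 4.6656
Step 4: Sum = 5.0176 + 2.9241 + 4.6656 = 12.6073
Step 5: Delta E = sqrt(12.6073) = 3.55

3.55 Delta E


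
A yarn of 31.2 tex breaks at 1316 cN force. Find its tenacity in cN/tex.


Formula: Tenacity = Breaking force / Linear density
Tenacity = 1316 cN / 31.2 tex
Tenacity = 42.18 cN/tex

42.18 cN/tex


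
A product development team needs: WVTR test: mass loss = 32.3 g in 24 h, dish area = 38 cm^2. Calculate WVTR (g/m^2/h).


Formula: WVTR = mass_loss / (area * time)
Step 1: Convert area: 38 cm^2 = 0.0038 m^2
Step 2: WVTR = 32.3 g / (0.0038 m^2 * 24 h)
Step 3: WVTR = 32.3 / 0.0912 = 354.2 g/m^2/h

354.2 g/m^2/h


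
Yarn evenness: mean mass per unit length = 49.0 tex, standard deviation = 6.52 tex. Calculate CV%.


Formula: CV% = (standard deviation / mean) * 100
Step 1: Ratio = 6.52 / 49.0 = 0.133061
Step 2: CV% = 0.133061 * 100 = 13.3061% ≈ 13.3%

13.3%


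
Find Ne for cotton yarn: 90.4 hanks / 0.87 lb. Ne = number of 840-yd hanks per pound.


Formula: Ne = hanks / mass_lb
Substituting: Ne = 90.4 / 0.87
Ne = 103.9

103.9 Ne


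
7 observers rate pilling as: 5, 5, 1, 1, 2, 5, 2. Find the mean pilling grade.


Formula: Mean = sum / count
Sum = 5 + 5 + 1 + 1 + 2 + 5 + 2 = 21
Mean = 21 / 7 = 3.0

3.0


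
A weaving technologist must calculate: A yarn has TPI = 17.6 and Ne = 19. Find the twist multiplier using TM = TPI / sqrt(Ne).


Formula: TM = TPI / sqrt(Ne)
Step 1: sqrt(Ne) = sqrt(19) = 4.3589
Step 2: TM = 17.6 / 4.3589 = 4.04

4.04 TM


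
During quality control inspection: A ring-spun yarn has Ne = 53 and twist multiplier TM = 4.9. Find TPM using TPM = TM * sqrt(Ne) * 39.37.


Formula: TPM = TM * sqrt(Ne) * 39.37
Step 1: sqrt(Ne) = sqrt(53) = 7.2801
Step 2: TM * sqrt(Ne) = 4.9 * 7.2801 = 35.6725
Step 3: TPM = 35.6725 * 39.37 = 1404 twists/m

1404 twists/m


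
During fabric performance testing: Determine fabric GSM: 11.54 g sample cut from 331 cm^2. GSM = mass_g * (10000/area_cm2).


Formula: GSM = mass_g / area_m2
Step 1: Convert area: 331 cm^2 = 331 / 10000 = 0.0331 m^2
Step 2: GSM = 11.54 g / 0.0331 m^2 = 348.6 g/m^2

348.6 g/m^2


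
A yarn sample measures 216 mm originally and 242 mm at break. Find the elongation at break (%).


Formula: Elongation (%) = ((L_break - L0) / L0) * 100
Step 1: Extension = 242 - 216 = 26 mm
Step 2: Elongation = (26 / 216) * 100
Step 3: Elongation = 0.12037 * 100 = 12.037% ≈ 12.0%

12.0%


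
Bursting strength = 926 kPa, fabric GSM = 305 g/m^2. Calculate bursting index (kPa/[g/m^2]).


Formula: Bursting Index = Bursting Strength / Fabric GSM
BI = 926 kPa / 305 g/m^2
BI = 3.036 kPa/(g/m^2)

3.036 kPa/(g/m^2)


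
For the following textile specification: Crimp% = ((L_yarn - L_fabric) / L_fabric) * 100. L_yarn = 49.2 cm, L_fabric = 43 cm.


Formula: Crimp% = ((L_yarn - L_fabric) / L_fabric) * 100
Step 1: Extension = 49.2 - 43 = 6.2 cm
Step 2: Crimp% = (6.2 / 43) * 100
Step 3: Crimp% = 0.144186 * 100 = 14.4186% ≈ 14.4%

14.4%


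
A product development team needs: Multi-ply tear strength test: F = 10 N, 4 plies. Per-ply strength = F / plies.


Formula: Per-ply strength = Total force / Number of plies
Per-ply = 10 N / 4
Per-ply = 2.5 N

2.5 N


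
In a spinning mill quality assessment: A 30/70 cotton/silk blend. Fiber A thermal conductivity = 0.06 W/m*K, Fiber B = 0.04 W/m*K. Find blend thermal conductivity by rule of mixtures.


Formula: Blend property = (fraction_A * property_A) + (fraction_B * property_B)
Step 1: Contribution A = 30/100 * 0.06 W/m*K = 0.018 W/m*K
Step 2: Contribution B = 70/100 * 0.04 W/m*K = 0.028 W/m*K
Step 3: Blend thermal conductivity = 0.018 + 0.028 = 0.046 W/m*K

0.046 W/m*K


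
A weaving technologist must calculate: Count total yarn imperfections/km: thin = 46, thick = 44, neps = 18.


Formula: Total = thin places + thick places + neps
Total = 46 + 44 + 18
Total = 108 imperfections/km

108 imperfections/km


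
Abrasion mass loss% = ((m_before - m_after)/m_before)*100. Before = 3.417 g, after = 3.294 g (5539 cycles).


Formula: Mass loss% = ((m_before - m_after) / m_before) * 100
Step 1: Mass loss = 3.417 - 3.294 = 0.123 g
Step 2: Ratio = 0.123 / 3.417 = 0.0359965
Step 3: Mass loss% = 0.0359965 * 100 = 3.59965% ≈ 3.60%

3.60%


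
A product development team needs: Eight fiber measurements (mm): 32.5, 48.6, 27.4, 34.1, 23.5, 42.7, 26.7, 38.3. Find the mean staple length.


Formula: Mean = sum of lengths / count
Sum = 32.5 + 48.6 + 27.4 + 34.1 + 23.5 + 42.7 + 26.7 + 38.3
Sum = 273.8 mm
Mean = 273.8 / 8 = 34.23 mm

34.23 mm


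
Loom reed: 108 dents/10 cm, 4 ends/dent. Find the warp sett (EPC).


Formula: EPC = (dents per 10 cm * ends per dent) / 10
Step 1: Total ends per 10 cm = 108 * 4 = 432
Step 2: EPC = 432 / 10 = 43.2 ends/cm

43.2 ends/cm


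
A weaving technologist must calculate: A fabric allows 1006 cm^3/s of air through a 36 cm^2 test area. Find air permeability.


Formula: Air Permeability = Airflow / Test Area
AP = 1006 cm^3/s / 36 cm^2
AP = 27.9 cm^3/s/cm^2

27.9 cm^3/s/cm^2


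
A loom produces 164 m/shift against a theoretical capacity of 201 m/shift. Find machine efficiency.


Formula: Efficiency% = (Actual output / Theoretical output) * 100
Efficiency% = (164 / 201) * 100
Efficiency% = 0.81592 * 100 = 81.592% ≈ 81.6%

81.6%


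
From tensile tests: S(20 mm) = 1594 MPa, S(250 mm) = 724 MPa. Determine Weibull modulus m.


Formula: m = ln(L1/L2) / ln(S2/S1)
Step 1: ln(L1/L2) = ln(20/250) = -2.52573
Step 2: S2/S1 = 724/1594 = 0.4542
Step 3: ln(S2/S1) = ln(0.4542) = -0.78922
Step 4: m = -2.52573 / -0.78922 = 3.20

3.20 (Weibull m)


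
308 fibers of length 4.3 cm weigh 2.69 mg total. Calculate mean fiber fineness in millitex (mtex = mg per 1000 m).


Formula: fineness (mtex) = mass (mg) / total length (km) = (mass_mg / total_length_m) * 1000
Step 1: Convert fiber length: 4.3 cm = 0.043 m
Step 2: Total fiber length = 308 * 0.043 = 13.244 m
Step 3: Linear density = 2.69 mg / 13.244 m = 0.2031 mg/m
Step 4: fineness = 0.2031 * 1000 = 203.1 mtex

203.1 mtex


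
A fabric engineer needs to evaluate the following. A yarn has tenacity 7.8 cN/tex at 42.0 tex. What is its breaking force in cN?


Formula: Breaking force = Tenacity * Linear density
F = 7.8 cN/tex * 42.0 tex
F = 327.60 cN

327.60 cN


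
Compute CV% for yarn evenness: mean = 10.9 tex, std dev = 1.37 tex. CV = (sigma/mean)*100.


Formula: CV% = (standard deviation / mean) * 100
Step 1: Ratio = 1.37 / 10.9 = 0.125688
Step 2: CV% = 0.125688 * 100 = 12.5688% ≈ 12.6%

12.6%


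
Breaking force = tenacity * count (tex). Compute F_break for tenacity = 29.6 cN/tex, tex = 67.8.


Formula: Breaking force = Tenacity * Linear density
F = 29.6 cN/tex * 67.8 tex
F = 2006.88 cN

2006.88 cN


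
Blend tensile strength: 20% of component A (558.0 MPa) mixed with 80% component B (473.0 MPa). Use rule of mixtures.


Formula: Blend property = (fraction_A * property_A) + (fraction_B * property_B)
Step 1: Contribution A = 20/100 * 558.0 MPa = 111.6 MPa
Step 2: Contribution B = 80/100 * 473.0 MPa = 378.4 MPa
Step 3: Blend tensile strength = 111.6 + 378.4 = 490.0 MPa

490.0 MPa


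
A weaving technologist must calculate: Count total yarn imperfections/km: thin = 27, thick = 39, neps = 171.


Formula: Total = thin places + thick places + neps
Total = 27 + 39 + 171
Total = 237 imperfections/km

237 imperfections/km


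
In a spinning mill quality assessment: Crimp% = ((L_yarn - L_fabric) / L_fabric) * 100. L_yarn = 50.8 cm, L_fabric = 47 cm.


Formula: Crimp% = ((L_yarn - L_fabric) / L_fabric) * 100
Step 1: Extension = 50.8 - 47 = 3.8 cm
Step 2: Crimp% = (3.8 / 47) * 100
Step 3: Crimp% = 0.080851 * 100 = 8.0851% ≈ 8.1%

8.1%


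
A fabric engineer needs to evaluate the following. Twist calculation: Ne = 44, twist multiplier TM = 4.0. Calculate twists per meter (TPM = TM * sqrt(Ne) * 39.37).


Formula: TPM = TM * sqrt(Ne) * 39.37
Step 1: sqrt(Ne) = sqrt(44) = 6.6332
Step 2: TM * sqrt(Ne) = 4.0 * 6.6332 = 26.5328
Step 3: TPM = 26.5328 * 39.37 = 1045 twists/m

1045 twists/m


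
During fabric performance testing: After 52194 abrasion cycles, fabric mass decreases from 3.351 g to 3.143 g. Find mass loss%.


Formula: Mass loss% = ((m_before - m_after) / m_before) * 100
Step 1: Mass loss = 3.351 - 3.143 = 0.208 g
Step 2: Ratio = 0.208 / 3.351 = 0.062071
Step 3: Mass loss% = 0.062071 * 100 = 6.2071% ≈ 6.21%

6.21%


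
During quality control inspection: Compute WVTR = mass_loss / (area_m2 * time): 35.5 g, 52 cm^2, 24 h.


Formula: WVTR = mass_loss / (area * time)
Step 1: Convert area: 52 cm^2 = 0.0052 m^2
Step 2: WVTR = 35.5 g / (0.0052 m^2 * 24 h)
Step 3: WVTR = 35.5 / 0.1248 = 284.5 g/m^2/h

284.5 g/m^2/h


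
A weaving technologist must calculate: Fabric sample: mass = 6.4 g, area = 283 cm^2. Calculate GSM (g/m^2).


Formula: GSM = mass_g / area_m2
Step 1: Convert area: 283 cm^2 = 283 / 10000 = 0.0283 m^2
Step 2: GSM = 6.4 g / 0.0283 m^2 = 226.1 g/m^2

226.1 g/m^2


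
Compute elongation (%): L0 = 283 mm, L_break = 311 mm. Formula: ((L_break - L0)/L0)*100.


Formula: Elongation (%) = ((L_break - L0) / L0) * 100
Step 1: Extension = 311 - 283 = 28 mm
Step 2: Elongation = (28 / 283) * 100
Step 3: Elongation = 0.09894 * 100 = 9.894% ≈ 9.9%

9.9%


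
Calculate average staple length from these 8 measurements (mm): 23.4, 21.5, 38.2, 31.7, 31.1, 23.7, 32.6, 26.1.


Formula: Mean = sum of lengths / count
Sum = 23.4 + 21.5 + 38.2 + 31.7 + 31.1 + 23.7 + 32.6 + 26.1
Sum = 228.3 mm
Mean = 228.3 / 8 = 28.54 mm

28.54 mm


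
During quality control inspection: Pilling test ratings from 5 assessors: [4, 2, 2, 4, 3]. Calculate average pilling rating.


Formula: Mean = sum / count
Sum = 4 + 2 + 2 + 4 + 3 = 15
Mean = 15 / 5 = 3.0

3.0


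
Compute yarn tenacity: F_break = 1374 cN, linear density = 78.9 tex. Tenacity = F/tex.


Formula: Tenacity = Breaking force / Linear density
Tenacity = 1374 cN / 78.9 tex
Tenacity = 17.41 cN/tex

17.41 cN/tex


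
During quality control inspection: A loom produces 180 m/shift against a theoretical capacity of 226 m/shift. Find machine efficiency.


Formula: Efficiency% = (Actual output / Theoretical output) * 100
Efficiency% = (180 / 226) * 100
Efficiency% = 0.79646 * 100 = 79.646% ≈ 79.6%

79.6%


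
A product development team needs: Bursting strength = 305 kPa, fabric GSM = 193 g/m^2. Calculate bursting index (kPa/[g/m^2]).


Formula: Bursting Index = Bursting Strength / Fabric GSM
BI = 305 kPa / 193 g/m^2
BI = 1.580 kPa/(g/m^2)

1.580 kPa/(g/m^2)


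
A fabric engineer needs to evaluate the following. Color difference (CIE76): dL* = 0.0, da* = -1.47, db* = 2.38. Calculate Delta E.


Formula: Delta E = sqrt(dL*^2 + da*^2 + db*^2)
Step 1: dL*^2 = 0.0^2 = 0.0
Step 2: da*^2 = (-1.47)^2 = 2.1609
Step 3: db*^2 = 2.38^2 = 5.6644
Step 4: Sum = 0.0 + 2.1609 + 5.6644 = 7.8253
Step 5: Delta E = sqrt(7.8253) = 2.8

2.8 Delta E


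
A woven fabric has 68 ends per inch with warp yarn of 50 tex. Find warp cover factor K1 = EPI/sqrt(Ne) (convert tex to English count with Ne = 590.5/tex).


Formula: K1 = EPI / sqrt(Ne), with Ne = 590.5 / tex_warp
Step 1: Ne = 590.5 / 50 = 11.81
Step 2: sqrt(Ne) = sqrt(11.81) = 3.4366
Step 3: K1 = 68 / 3.4366 = 19.8

19.8


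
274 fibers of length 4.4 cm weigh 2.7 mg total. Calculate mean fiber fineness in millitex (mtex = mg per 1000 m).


Formula: fineness (mtex) = mass (mg) / total length (km) = (mass_mg / total_length_m) * 1000
Step 1: Convert fiber length: 4.4 cm = 0.044 m
Step 2: Total fiber length = 274 * 0.044 = 12.056 m
Step 3: Linear density = 2.7 mg / 12.056 m = 0.2240 mg/m
Step 4: fineness = 0.2240 * 1000 = 224.0 mtex

224.0 mtex


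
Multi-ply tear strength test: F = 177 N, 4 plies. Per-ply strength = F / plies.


Formula: Per-ply strength = Total force / Number of plies
Per-ply = 177 N / 4
Per-ply = 44.25 N

44.25 N


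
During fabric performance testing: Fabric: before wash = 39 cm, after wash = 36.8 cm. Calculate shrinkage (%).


Formula: Shrinkage% = ((L_before - L_after) / L_before) * 100
Step 1: Shrinkage = 39 - 36.8 = 2.2 cm
Step 2: Shrinkage% = (2.2 / 39) * 100
Step 3: Shrinkage% = 0.05641 * 100 = 5.641% ≈ 5.6%

5.6%


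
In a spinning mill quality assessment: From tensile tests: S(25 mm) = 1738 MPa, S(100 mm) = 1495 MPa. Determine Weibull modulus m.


Formula: m = ln(L1/L2) / ln(S2/S1)
Step 1: ln(L1/L2) = ln(25/100) = -1.38629
Step 2: S2/S1 = 1495/1738 = 0.86018
Step 3: ln(S2/S1) = ln(0.86018) = -0.15061
Step 4: m = -1.38629 / -0.15061 = 9.20

9.20 (Weibull m)


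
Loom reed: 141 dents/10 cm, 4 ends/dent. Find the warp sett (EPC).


Formula: EPC = (dents per 10 cm * ends per dent) / 10
Step 1: Total ends per 10 cm = 141 * 4 = 564
Step 2: EPC = 564 / 10 = 56.4 ends/cm

56.4 ends/cm


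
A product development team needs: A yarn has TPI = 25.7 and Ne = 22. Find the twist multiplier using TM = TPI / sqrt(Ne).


Formula: TM = TPI / sqrt(Ne)
Step 1: sqrt(Ne) = sqrt(22) = 4.6904
Step 2: TM = 25.7 / 4.6904 = 5.48

5.48 TM


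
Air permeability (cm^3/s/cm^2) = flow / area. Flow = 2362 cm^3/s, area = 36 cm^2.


Formula: Air Permeability = Airflow / Test Area
AP = 2362 cm^3/s / 36 cm^2
AP = 65.6 cm^3/s/cm^2

65.6 cm^3/s/cm^2


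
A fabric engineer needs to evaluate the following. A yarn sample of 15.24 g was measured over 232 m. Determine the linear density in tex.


Formula: Tex = (mass_g / length_m) * 1000
Substituting: Tex = (15.24 / 232) * 1000
Intermediate: 15.24 / 232 = 0.06568966 g/m
Tex = 0.06568966 * 1000 = 65.69 tex

65.69 tex


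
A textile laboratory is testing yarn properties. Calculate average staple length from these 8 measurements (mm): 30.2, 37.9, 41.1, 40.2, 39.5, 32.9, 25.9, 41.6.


Formula: Mean = sum of lengths / count
Sum = 30.2 + 37.9 + 41.1 + 40.2 + 39.5 + 32.9 + 25.9 + 41.6
Sum = 289.3 mm
Mean = 289.3 / 8 = 36.16 mm

36.16 mm


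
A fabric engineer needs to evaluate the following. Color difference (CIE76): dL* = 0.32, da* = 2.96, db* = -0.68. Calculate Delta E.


Formula: Delta E = sqrt(dL*^2 + da*^2 + db*^2)
Step 1: dL*^2 = 0.32^2 = 0.1024
Step 2: da*^2 = 2.96^2 = 8.7616
Step 3: db*^2 = (-0.68)^2 = 0.4624
Step 4: Sum = 0.1024 + 8.7616 + 0.4624 = 9.3264
Step 5: Delta E = sqrt(9.3264) = 3.05

3.05 Delta E


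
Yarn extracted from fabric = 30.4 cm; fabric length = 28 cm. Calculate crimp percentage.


Formula: Crimp% = ((L_yarn - L_fabric) / L_fabric) * 100
Step 1: Extension = 30.4 - 28 = 2.4 cm
Step 2: Crimp% = (2.4 / 28) * 100
Step 3: Crimp% = 0.085714 * 100 = 8.5714% ≈ 8.6%

8.6%


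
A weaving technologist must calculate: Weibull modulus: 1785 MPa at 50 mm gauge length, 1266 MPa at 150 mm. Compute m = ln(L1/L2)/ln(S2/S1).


Formula: m = ln(L1/L2) / ln(S2/S1)
Step 1: ln(L1/L2) = ln(50/150) = -1.09861
Step 2: S2/S1 = 1266/1785 = 0.70924
Step 3: ln(S2/S1) = ln(0.70924) = -0.34356
Step 4: m = -1.09861 / -0.34356 = 3.20

3.20 (Weibull m)


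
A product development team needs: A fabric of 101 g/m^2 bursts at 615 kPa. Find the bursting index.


Formula: Bursting Index = Bursting Strength / Fabric GSM
BI = 615 kPa / 101 g/m^2
BI = 6.089 kPa/(g/m^2)

6.089 kPa/(g/m^2)


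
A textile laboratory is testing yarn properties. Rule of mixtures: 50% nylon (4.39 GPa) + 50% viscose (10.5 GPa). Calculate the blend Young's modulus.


Formula: Blend property = (fraction_A * property_A) + (fraction_B * property_B)
Step 1: Contribution A = 50/100 * 4.39 GPa = 2.195 GPa
Step 2: Contribution B = 50/100 * 10.5 GPa = 5.25 GPa
Step 3: Blend Young's modulus = 2.195 + 5.25 = 7.445 GPa

7.445 GPa


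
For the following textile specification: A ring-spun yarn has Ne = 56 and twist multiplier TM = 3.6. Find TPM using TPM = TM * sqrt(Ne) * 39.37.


Formula: TPM = TM * sqrt(Ne) * 39.37
Step 1: sqrt(Ne) = sqrt(56) = 7.4833
Step 2: TM * sqrt(Ne) = 3.6 * 7.4833 = 26.9399
Step 3: TPM = 26.9399 * 39.37 = 1061 twists/m

1061 twists/m


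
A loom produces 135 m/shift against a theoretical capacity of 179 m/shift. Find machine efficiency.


Formula: Efficiency% = (Actual output / Theoretical output) * 100
Efficiency% = (135 / 179) * 100
Efficiency% = 0.75419 * 100 = 75.419% ≈ 75.4%

75.4%


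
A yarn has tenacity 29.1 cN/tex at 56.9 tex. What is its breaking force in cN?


Formula: Breaking force = Tenacity * Linear density
F = 29.1 cN/tex * 56.9 tex
F = 1655.79 cN

1655.79 cN


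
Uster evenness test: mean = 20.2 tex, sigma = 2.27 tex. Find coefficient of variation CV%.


Formula: CV% = (standard deviation / mean) * 100
Step 1: Ratio = 2.27 / 20.2 = 0.112376
Step 2: CV% = 0.112376 * 100 = 11.2376% ≈ 11.2%

11.2%


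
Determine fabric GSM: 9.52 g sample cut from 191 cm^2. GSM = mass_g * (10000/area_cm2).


Formula: GSM = mass_g / area_m2
Step 1: Convert area: 191 cm^2 = 191 / 10000 = 0.0191 m^2
Step 2: GSM = 9.52 g / 0.0191 m^2 = 498.4 g/m^2

498.4 g/m^2


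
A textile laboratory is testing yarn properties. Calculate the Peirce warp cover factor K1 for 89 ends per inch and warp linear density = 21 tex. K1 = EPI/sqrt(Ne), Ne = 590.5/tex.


Formula: K1 = EPI / sqrt(Ne), with Ne = 590.5 / tex_warp
Step 1: Ne = 590.5 / 21 = 28.119
Step 2: sqrt(Ne) = sqrt(28.119) = 5.3027
Step 3: K1 = 89 / 5.3027 = 16.8

16.8


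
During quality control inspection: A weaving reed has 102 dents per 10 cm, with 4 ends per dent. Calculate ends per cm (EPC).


Formula: EPC = (dents per 10 cm * ends per dent) / 10
Step 1: Total ends per 10 cm = 102 * 4 = 408
Step 2: EPC = 408 / 10 = 40.8 ends/cm

40.8 ends/cm


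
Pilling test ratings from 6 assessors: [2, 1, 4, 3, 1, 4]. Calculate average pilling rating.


Formula: Mean = sum / count
Sum = 2 + 1 + 4 + 3 + 1 + 4 = 15
Mean = 15 / 6 = 2.5

2.5


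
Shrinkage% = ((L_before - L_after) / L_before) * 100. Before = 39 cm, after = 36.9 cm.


Formula: Shrinkage% = ((L_before - L_after) / L_before) * 100
Step 1: Shrinkage = 39 - 36.9 = 2.1 cm
Step 2: Shrinkage% = (2.1 / 39) * 100
Step 3: Shrinkage% = 0.053846 * 100 = 5.3846% ≈ 5.4%

5.4%


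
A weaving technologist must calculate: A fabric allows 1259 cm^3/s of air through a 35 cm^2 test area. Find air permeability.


Formula: Air Permeability = Airflow / Test Area
AP = 1259 cm^3/s / 35 cm^2
AP = 36.0 cm^3/s/cm^2

36.0 cm^3/s/cm^2


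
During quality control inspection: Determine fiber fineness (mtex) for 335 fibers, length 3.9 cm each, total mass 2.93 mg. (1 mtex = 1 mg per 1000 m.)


Formula: fineness (mtex) = mass (mg) / total length (km) = (mass_mg / total_length_m) * 1000
Step 1: Convert fiber length: 3.9 cm = 0.039 m
Step 2: Total fiber length = 335 * 0.039 = 13.065 m
Step 3: Linear density = 2.93 mg / 13.065 m = 0.2243 mg/m
Step 4: fineness = 0.2243 * 1000 = 224.3 mtex

224.3 mtex


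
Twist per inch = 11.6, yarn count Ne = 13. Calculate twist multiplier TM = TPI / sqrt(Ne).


Formula: TM = TPI / sqrt(Ne)
Step 1: sqrt(Ne) = sqrt(13) = 3.6056
Step 2: TM = 11.6 / 3.6056 = 3.22

3.22 TM


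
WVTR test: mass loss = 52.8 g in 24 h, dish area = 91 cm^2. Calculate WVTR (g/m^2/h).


Formula: WVTR = mass_loss / (area * time)
Step 1: Convert area: 91 cm^2 = 0.0091 m^2
Step 2: WVTR = 52.8 g / (0.0091 m^2 * 24 h)
Step 3: WVTR = 52.8 / 0.2184 = 241.8 g/m^2/h

241.8 g/m^2/h


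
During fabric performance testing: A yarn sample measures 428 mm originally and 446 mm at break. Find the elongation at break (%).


Formula: Elongation (%) = ((L_break - L0) / L0) * 100
Step 1: Extension = 446 - 428 = 18 mm
Step 2: Elongation = (18 / 428) * 100
Step 3: Elongation = 0.042056 * 100 = 4.2056% ≈ 4.2%

4.2%


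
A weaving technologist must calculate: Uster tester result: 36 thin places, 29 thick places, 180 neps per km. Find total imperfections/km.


Formula: Total = thin places + thick places + neps
Total = 36 + 29 + 180
Total = 245 imperfections/km

245 imperfections/km


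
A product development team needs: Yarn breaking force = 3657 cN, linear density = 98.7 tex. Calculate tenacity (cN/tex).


Formula: Tenacity = Breaking force / Linear density
Tenacity = 3657 cN / 98.7 tex
Tenacity = 37.05 cN/tex

37.05 cN/tex


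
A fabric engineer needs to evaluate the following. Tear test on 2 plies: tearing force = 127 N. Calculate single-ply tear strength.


Formula: Per-ply strength = Total force / Number of plies
Per-ply = 127 N / 2
Per-ply = 63.5 N

63.5 N


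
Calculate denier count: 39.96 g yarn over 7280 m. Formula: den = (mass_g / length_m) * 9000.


Formula: den = (mass_g / length_m) * 9000
Substituting: den = (39.96 / 7280) * 9000
Intermediate: 39.96 / 7280 = 0.00548901 g/m
den = 0.00548901 * 9000 = 49.4 denier

49.4 denier


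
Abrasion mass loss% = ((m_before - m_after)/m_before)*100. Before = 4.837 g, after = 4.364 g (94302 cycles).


Formula: Mass loss% = ((m_before - m_after) / m_before) * 100
Step 1: Mass loss = 4.837 - 4.364 = 0.473 g
Step 2: Ratio = 0.473 / 4.837 = 0.0977879
Step 3: Mass loss% = 0.0977879 * 100 = 9.77879% ≈ 9.78%

9.78%


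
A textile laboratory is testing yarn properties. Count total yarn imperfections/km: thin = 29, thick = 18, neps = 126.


Formula: Total = thin places + thick places + neps
Total = 29 + 18 + 126
Total = 173 imperfections/km

173 imperfections/km


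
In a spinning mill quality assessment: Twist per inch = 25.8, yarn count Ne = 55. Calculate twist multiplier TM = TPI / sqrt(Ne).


Formula: TM = TPI / sqrt(Ne)
Step 1: sqrt(Ne) = sqrt(55) = 7.4162
Step 2: TM = 25.8 / 7.4162 = 3.48

3.48 TM


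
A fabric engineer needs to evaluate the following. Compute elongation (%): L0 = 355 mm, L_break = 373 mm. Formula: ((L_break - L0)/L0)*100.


Formula: Elongation (%) = ((L_break - L0) / L0) * 100
Step 1: Extension = 373 - 355 = 18 mm
Step 2: Elongation = (18 / 355) * 100
Step 3: Elongation = 0.050704 * 100 = 5.0704% ≈ 5.1%

5.1%


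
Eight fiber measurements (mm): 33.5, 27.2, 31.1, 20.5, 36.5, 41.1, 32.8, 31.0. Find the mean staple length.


Formula: Mean = sum of lengths / count
Sum = 33.5 + 27.2 + 31.1 + 20.5 + 36.5 + 41.1 + 32.8 + 31.0
Sum = 253.7 mm
Mean = 253.7 / 8 = 31.71 mm

31.71 mm


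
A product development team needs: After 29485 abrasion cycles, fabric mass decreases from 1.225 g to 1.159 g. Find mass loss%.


Formula: Mass loss% = ((m_before - m_after) / m_before) * 100
Step 1: Mass loss = 1.225 - 1.159 = 0.066 g
Step 2: Ratio = 0.066 / 1.225 = 0.0538776
Step 3: Mass loss% = 0.0538776 * 100 = 5.38776% ≈ 5.39%

5.39%


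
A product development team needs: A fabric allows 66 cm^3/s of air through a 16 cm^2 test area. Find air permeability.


Formula: Air Permeability = Airflow / Test Area
AP = 66 cm^3/s / 16 cm^2
AP = 4.1 cm^3/s/cm^2

4.1 cm^3/s/cm^2


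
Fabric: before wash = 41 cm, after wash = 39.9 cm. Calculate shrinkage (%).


Formula: Shrinkage% = ((L_before - L_after) / L_before) * 100
Step 1: Shrinkage = 41 - 39.9 = 1.1 cm
Step 2: Shrinkage% = (1.1 / 41) * 100
Step 3: Shrinkage% = 0.026829 * 100 = 2.6829% ≈ 2.7%

2.7%


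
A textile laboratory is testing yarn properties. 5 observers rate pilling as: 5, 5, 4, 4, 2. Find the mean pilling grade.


Formula: Mean = sum / count
Sum = 5 + 5 + 4 + 4 + 2 = 20
Mean = 20 / 5 = 4.0

4.0


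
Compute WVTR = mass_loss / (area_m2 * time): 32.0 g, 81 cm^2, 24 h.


Formula: WVTR = mass_loss / (area * time)
Step 1: Convert area: 81 cm^2 = 0.0081 m^2
Step 2: WVTR = 32.0 g / (0.0081 m^2 * 24 h)
Step 3: WVTR = 32.0 / 0.1944 = 164.6 g/m^2/h

164.6 g/m^2/h


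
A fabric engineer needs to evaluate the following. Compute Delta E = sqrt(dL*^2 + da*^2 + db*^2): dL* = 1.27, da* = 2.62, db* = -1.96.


Formula: Delta E = sqrt(dL*^2 + da*^2 + db*^2)
Step 1: dL*^2 = 1.27^2 = 1.6129
Step 2: da*^2 = 2.62^2 = 6.8644
Step 3: db*^2 = (-1.96)^2 = 3.8416
Step 4: Sum = 1.6129 + 6.8644 + 3.8416 = 12.3189
Step 5: Delta E = sqrt(12.3189) = 3.51

3.51 Delta E


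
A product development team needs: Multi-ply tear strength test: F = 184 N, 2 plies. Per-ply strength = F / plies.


Formula: Per-ply strength = Total force / Number of plies
Per-ply = 184 N / 2
Per-ply = 92 N

92 N


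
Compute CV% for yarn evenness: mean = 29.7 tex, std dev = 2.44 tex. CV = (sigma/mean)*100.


Formula: CV% = (standard deviation / mean) * 100
Step 1: Ratio = 2.44 / 29.7 = 0.082155
Step 2: CV% = 0.082155 * 100 = 8.2155% ≈ 8.2%

8.2%


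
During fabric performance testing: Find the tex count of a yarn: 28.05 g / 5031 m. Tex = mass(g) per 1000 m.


Formula: Tex = (mass_g / length_m) * 1000
Substituting: Tex = (28.05 / 5031) * 1000
Intermediate: 28.05 / 5031 = 0.00557543 g/m
Tex = 0.00557543 * 1000 = 5.58 tex

5.58 tex


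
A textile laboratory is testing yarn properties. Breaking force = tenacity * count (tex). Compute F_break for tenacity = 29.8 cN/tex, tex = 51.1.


Formula: Breaking force = Tenacity * Linear density
F = 29.8 cN/tex * 51.1 tex
F = 1522.78 cN

1522.78 cN


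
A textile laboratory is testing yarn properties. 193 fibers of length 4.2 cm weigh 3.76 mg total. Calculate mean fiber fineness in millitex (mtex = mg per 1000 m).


Formula: fineness (mtex) = mass (mg) / total length (km) = (mass_mg / total_length_m) * 1000
Step 1: Convert fiber length: 4.2 cm = 0.042 m
Step 2: Total fiber length = 193 * 0.042 = 8.106 m
Step 3: Linear density = 3.76 mg / 8.106 m = 0.4639 mg/m
Step 4: fineness = 0.4639 * 1000 = 463.9 mtex

463.9 mtex


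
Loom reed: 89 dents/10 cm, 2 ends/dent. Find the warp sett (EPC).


Formula: EPC = (dents per 10 cm * ends per dent) / 10
Step 1: Total ends per 10 cm = 89 * 2 = 178
Step 2: EPC = 178 / 10 = 17.8 ends/cm

17.8 ends/cm


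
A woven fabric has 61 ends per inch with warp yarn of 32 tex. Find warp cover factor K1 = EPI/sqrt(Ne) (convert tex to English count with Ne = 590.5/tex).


Formula: K1 = EPI / sqrt(Ne), with Ne = 590.5 / tex_warp
Step 1: Ne = 590.5 / 32 = 18.453
Step 2: sqrt(Ne) = sqrt(18.453) = 4.2957
Step 3: K1 = 61 / 4.2957 = 14.2

14.2


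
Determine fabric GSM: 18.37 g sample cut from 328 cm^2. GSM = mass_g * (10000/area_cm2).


Formula: GSM = mass_g / area_m2
Step 1: Convert area: 328 cm^2 = 328 / 10000 = 0.0328 m^2
Step 2: GSM = 18.37 g / 0.0328 m^2 = 560.1 g/m^2

560.1 g/m^2


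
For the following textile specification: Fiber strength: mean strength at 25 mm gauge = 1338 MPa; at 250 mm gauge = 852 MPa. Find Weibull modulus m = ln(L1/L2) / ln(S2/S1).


Formula: m = ln(L1/L2) / ln(S2/S1)
Step 1: ln(L1/L2) = ln(25/250) = -2.30259
Step 2: S2/S1 = 852/1338 = 0.63677
Step 3: ln(S2/S1) = ln(0.63677) = -0.45135
Step 4: m = -2.30259 / -0.45135 = 5.10

5.10 (Weibull m)


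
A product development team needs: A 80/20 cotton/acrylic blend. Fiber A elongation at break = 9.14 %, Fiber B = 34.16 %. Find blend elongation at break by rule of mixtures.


Formula: Blend property = (fraction_A * property_A) + (fraction_B * property_B)
Step 1: Contribution A = 80/100 * 9.14 % = 7.312 %
Step 2: Contribution B = 20/100 * 34.16 % = 6.832 %
Step 3: Blend elongation at break = 7.312 + 6.832 = 14.144 %

14.144 %


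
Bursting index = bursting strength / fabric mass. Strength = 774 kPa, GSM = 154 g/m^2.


Formula: Bursting Index = Bursting Strength / Fabric GSM
BI = 774 kPa / 154 g/m^2
BI = 5.026 kPa/(g/m^2)

5.026 kPa/(g/m^2)


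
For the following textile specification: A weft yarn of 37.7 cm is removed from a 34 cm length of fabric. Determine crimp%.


Formula: Crimp% = ((L_yarn - L_fabric) / L_fabric) * 100
Step 1: Extension = 37.7 - 34 = 3.7 cm
Step 2: Crimp% = (3.7 / 34) * 100
Step 3: Crimp% = 0.108824 * 100 = 10.8824% ≈ 10.9%

10.9%


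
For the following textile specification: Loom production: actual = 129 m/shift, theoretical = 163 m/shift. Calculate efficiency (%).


Formula: Efficiency% = (Actual output / Theoretical output) * 100
Efficiency% = (129 / 163) * 100
Efficiency% = 0.791411 * 100 = 79.1411% ≈ 79.1%

79.1%


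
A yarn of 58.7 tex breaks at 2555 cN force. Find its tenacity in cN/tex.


Formula: Tenacity = Breaking force / Linear density
Tenacity = 2555 cN / 58.7 tex
Tenacity = 43.53 cN/tex

43.53 cN/tex


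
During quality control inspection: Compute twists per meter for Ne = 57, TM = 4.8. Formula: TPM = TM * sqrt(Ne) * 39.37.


Formula: TPM = TM * sqrt(Ne) * 39.37
Step 1: sqrt(Ne) = sqrt(57) = 7.5498
Step 2: TM * sqrt(Ne) = 4.8 * 7.5498 = 36.239
Step 3: TPM = 36.239 * 39.37 = 1427 twists/m

1427 twists/m


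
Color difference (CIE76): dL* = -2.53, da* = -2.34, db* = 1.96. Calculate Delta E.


Formula: Delta E = sqrt(dL*^2 + da*^2 + db*^2)
Step 1: dL*^2 = (-2.53)^2 = 6.4009
Step 2: da*^2 = (-2.34)^2 = 5.4756
Step 3: db*^2 = 1.96^2 = 3.8416
Step 4: Sum = 6.4009 + 5.4756 + 3.8416 = 15.7181
Step 5: Delta E = sqrt(15.7181) = 3.96

3.96 Delta E


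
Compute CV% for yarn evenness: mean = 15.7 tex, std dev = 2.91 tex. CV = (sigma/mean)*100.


Formula: CV% = (standard deviation / mean) * 100
Step 1: Ratio = 2.91 / 15.7 = 0.18535
Step 2: CV% = 0.18535 * 100 = 18.535% ≈ 18.5%

18.5%


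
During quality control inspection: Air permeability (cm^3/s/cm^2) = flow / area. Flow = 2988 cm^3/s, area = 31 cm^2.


Formula: Air Permeability = Airflow / Test Area
AP = 2988 cm^3/s / 31 cm^2
AP = 96.4 cm^3/s/cm^2

96.4 cm^3/s/cm^2


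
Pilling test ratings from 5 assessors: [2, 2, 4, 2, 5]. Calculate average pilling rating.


Formula: Mean = sum / count
Sum = 2 + 2 + 4 + 2 + 5 = 15
Mean = 15 / 5 = 3.0

3.0


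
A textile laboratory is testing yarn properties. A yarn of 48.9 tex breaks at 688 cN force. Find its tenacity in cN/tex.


Formula: Tenacity = Breaking force / Linear density
Tenacity = 688 cN / 48.9 tex
Tenacity = 14.07 cN/tex

14.07 cN/tex


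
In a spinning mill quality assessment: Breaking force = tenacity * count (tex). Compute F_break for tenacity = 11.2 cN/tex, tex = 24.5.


Formula: Breaking force = Tenacity * Linear density
F = 11.2 cN/tex * 24.5 tex
F = 274.40 cN

274.40 cN


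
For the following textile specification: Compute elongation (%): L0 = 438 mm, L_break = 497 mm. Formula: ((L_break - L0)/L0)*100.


Formula: Elongation (%) = ((L_break - L0) / L0) * 100
Step 1: Extension = 497 - 438 = 59 mm
Step 2: Elongation = (59 / 438) * 100
Step 3: Elongation = 0.134703 * 100 = 13.4703% ≈ 13.5%

13.5%


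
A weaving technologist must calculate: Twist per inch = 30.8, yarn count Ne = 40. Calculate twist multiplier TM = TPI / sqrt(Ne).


Formula: TM = TPI / sqrt(Ne)
Step 1: sqrt(Ne) = sqrt(40) = 6.3246
Step 2: TM = 30.8 / 6.3246 = 4.87

4.87 TM


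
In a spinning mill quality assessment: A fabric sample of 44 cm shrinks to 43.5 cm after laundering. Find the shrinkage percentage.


Formula: Shrinkage% = ((L_before - L_after) / L_before) * 100
Step 1: Shrinkage = 44 - 43.5 = 0.5 cm
Step 2: Shrinkage% = (0.5 / 44) * 100
Step 3: Shrinkage% = 0.011364 * 100 = 1.1364% ≈ 1.1%

1.1%


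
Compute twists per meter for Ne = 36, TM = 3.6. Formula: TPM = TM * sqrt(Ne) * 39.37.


Formula: TPM = TM * sqrt(Ne) * 39.37
Step 1: sqrt(Ne) = sqrt(36) = 6
Step 2: TM * sqrt(Ne) = 3.6 * 6 = 21.6
Step 3: TPM = 21.6 * 39.37 = 850 twists/m

850 twists/m


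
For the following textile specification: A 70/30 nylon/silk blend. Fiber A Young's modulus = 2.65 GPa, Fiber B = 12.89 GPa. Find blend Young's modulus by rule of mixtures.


Formula: Blend property = (fraction_A * property_A) + (fraction_B * property_B)
Step 1: Contribution A = 70/100 * 2.65 GPa = 1.855 GPa
Step 2: Contribution B = 30/100 * 12.89 GPa = 3.867 GPa
Step 3: Blend Young's modulus = 1.855 + 3.867 = 5.722 GPa

5.722 GPa


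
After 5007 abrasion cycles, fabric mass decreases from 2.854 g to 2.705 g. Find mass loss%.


Formula: Mass loss% = ((m_before - m_after) / m_before) * 100
Step 1: Mass loss = 2.854 - 2.705 = 0.149 g
Step 2: Ratio = 0.149 / 2.854 = 0.0522074
Step 3: Mass loss% = 0.0522074 * 100 = 5.22074% ≈ 5.22%

5.22%


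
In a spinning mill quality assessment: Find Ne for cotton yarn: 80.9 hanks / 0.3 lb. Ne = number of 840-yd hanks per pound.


Formula: Ne = hanks / mass_lb
Substituting: Ne = 80.9 / 0.3
Ne = 269.7

269.7 Ne


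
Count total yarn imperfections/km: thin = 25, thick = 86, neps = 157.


Formula: Total = thin places + thick places + neps
Total = 25 + 86 + 157
Total = 268 imperfections/km

268 imperfections/km


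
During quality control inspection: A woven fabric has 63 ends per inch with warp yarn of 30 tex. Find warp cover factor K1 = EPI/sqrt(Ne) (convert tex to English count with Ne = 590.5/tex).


Formula: K1 = EPI / sqrt(Ne), with Ne = 590.5 / tex_warp
Step 1: Ne = 590.5 / 30 = 19.683
Step 2: sqrt(Ne) = sqrt(19.683) = 4.4366
Step 3: K1 = 63 / 4.4366 = 14.2

14.2
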